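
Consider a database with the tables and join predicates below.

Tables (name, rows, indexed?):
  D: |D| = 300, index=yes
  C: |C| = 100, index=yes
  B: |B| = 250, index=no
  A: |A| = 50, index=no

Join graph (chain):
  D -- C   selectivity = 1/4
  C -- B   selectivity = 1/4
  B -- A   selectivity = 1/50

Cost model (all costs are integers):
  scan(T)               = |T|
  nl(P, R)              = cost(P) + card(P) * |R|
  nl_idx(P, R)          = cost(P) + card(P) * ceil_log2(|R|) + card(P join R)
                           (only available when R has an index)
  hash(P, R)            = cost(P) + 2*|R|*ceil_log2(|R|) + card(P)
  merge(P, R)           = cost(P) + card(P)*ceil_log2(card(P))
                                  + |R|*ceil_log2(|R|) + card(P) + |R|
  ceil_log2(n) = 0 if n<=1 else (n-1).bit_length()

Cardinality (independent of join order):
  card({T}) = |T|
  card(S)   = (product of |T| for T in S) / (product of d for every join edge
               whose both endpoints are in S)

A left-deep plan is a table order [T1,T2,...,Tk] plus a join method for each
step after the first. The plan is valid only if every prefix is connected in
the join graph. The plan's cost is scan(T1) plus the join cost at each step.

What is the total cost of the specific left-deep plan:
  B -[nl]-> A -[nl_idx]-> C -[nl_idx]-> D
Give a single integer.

545750

step 1: scan B: cost=250, card=250
step 2: join A via nl
    card(P join A) = 250*50/(50) = 250
    cost = 250 + 250*50 = 12750
step 3: join C via nl_idx
    card(P join C) = 250*100/(4) = 6250
    cost = 12750 + 250*7 + 6250 = 20750
step 4: join D via nl_idx
    card(P join D) = 6250*300/(4) = 468750
    cost = 20750 + 6250*9 + 468750 = 545750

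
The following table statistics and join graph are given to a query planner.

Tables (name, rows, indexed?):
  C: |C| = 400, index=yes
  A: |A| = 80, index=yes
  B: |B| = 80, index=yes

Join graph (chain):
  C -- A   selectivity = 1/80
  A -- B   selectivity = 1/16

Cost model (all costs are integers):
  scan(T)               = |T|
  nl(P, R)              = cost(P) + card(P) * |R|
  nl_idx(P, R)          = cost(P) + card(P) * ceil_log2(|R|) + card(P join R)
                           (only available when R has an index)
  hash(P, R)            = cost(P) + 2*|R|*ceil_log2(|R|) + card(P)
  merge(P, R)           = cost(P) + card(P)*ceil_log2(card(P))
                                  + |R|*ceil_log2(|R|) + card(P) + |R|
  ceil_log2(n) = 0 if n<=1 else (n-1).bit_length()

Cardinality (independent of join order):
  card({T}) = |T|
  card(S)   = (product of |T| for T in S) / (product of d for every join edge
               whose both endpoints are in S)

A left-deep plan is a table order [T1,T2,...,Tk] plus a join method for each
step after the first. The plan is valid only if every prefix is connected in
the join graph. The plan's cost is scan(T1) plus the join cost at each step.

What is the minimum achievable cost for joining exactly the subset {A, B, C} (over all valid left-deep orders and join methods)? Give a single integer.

Selinger DP over subsets of {A,B,C}:
  {C}: scan cost=400, card=400
  {A}: scan cost=80, card=80
  {B}: scan cost=80, card=80
  {AC}: card=400; try (C,nl_idx)→1200, (A,hash)→1920, (A,nl_idx)→3600, (C,merge)→4720, (A,merge)→5040, (C,hash)→7360 …(+2); best=1200 via (C,nl_idx)
  {AB}: card=400; try (B,nl_idx)→1040, (A,nl_idx)→1040, (B,hash)→1280, (A,hash)→1280, (B,merge)→1360, (A,merge)→1360 …(+2); best=1040 via (B,nl_idx)
  {ABC}: card=2000; try (B,hash)→2720, (B,merge)→5840, (B,nl_idx)→6000, (C,nl_idx)→6640, (C,hash)→8640, (C,merge)→9040 …(+2); best=2720 via (B,hash)

2720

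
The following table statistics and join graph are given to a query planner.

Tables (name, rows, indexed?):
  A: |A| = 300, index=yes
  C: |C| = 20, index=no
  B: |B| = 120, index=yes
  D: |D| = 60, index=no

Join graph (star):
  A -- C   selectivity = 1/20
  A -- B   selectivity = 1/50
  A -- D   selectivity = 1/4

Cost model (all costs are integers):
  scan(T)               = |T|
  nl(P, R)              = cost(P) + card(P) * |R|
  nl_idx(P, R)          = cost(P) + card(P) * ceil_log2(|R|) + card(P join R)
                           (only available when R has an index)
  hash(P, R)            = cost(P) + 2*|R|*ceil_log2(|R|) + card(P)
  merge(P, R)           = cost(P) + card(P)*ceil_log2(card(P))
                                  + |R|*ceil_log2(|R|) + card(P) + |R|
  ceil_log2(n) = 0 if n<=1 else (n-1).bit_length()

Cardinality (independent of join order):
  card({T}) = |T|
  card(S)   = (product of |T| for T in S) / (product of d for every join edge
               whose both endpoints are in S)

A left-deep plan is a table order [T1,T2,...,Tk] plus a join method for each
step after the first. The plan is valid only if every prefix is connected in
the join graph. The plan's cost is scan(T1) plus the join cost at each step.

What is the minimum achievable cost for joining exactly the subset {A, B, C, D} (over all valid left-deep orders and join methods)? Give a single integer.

3920

Selinger DP over subsets of {A,B,C,D}:
  {A}: scan cost=300, card=300
  {C}: scan cost=20, card=20
  {B}: scan cost=120, card=120
  {D}: scan cost=60, card=60
  {AC}: card=300; try (A,nl_idx)→500, (C,hash)→800, (A,merge)→3140, (C,merge)→3420, (A,hash)→5440, (A,nl)→6020 …(+1); best=500 via (A,nl_idx)
  {AB}: card=720; try (A,nl_idx)→1920, (B,hash)→2280, (B,nl_idx)→3120, (A,merge)→4080, (B,merge)→4260, (A,hash)→5640 …(+2); best=1920 via (A,nl_idx)
  {AD}: card=4500; try (D,hash)→1320, (A,merge)→3480, (D,merge)→3720, (A,nl_idx)→5100, (A,hash)→5520, (A,nl)→18060 …(+1); best=1320 via (D,hash)
  {ABC}: card=720; try (B,hash)→2480, (C,hash)→2840, (B,nl_idx)→3320, (B,merge)→4460, (C,merge)→9960, (C,nl)→16320 …(+1); best=2480 via (B,hash)
  {ACD}: card=4500; try (D,hash)→1520, (D,merge)→3920, (C,hash)→6020, (D,nl)→18500, (C,merge)→64440, (C,nl)→91320; best=1520 via (D,hash)
  {ABD}: card=10800; try (D,hash)→3360, (B,hash)→7500, (D,merge)→10260, (B,nl_idx)→43620, (D,nl)→45120, (B,merge)→65280 …(+1); best=3360 via (D,hash)
  {ABCD}: card=10800; try (D,hash)→3920, (B,hash)→7700, (D,merge)→10820, (C,hash)→14360, (B,nl_idx)→43820, (D,nl)→45680 …(+4); best=3920 via (D,hash)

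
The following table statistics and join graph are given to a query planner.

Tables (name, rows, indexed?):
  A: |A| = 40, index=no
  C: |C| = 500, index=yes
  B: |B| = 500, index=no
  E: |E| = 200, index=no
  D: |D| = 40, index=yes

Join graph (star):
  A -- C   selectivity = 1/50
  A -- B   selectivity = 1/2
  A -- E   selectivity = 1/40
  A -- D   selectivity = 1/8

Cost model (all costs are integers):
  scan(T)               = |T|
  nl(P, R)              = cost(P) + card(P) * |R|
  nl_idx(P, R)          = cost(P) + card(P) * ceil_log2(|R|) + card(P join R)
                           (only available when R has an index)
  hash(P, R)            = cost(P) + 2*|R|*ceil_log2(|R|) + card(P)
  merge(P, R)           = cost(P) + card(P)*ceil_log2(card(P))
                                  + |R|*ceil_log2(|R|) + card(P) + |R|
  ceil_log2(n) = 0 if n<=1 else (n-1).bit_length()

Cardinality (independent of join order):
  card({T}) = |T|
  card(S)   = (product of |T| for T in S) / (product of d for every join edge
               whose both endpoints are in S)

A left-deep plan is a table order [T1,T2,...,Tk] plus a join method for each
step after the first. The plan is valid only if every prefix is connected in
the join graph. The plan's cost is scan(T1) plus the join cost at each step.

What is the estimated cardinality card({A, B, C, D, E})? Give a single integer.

2500000

Tables in S: A(40), B(500), C(500), D(40), E(200)
Edges inside S: A-C(d=50), A-B(d=2), A-E(d=40), A-D(d=8)
numerator = 40 * 500 * 500 * 40 * 200 = 80000000000
denominator = 50 * 2 * 40 * 8 = 32000
card(S) = 80000000000 / 32000 = 2500000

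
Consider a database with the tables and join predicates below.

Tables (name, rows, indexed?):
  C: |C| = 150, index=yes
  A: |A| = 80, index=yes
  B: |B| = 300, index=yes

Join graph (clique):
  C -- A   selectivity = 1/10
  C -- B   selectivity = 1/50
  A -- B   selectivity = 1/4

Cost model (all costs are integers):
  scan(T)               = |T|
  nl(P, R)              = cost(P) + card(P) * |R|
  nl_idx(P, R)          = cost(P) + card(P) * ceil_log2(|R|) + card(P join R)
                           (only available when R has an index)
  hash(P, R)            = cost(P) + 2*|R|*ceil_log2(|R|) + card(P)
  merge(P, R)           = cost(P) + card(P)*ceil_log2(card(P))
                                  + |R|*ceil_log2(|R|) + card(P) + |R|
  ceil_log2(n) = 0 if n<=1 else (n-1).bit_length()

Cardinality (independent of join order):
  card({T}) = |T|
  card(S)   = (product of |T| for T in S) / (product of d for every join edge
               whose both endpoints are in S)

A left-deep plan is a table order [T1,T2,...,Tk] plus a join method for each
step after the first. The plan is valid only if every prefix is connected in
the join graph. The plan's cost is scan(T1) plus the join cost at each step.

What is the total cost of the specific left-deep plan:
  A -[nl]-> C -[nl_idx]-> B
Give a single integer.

step 1: scan A: cost=80, card=80
step 2: join C via nl
    card(P join C) = 80*150/(10) = 1200
    cost = 80 + 80*150 = 12080
step 3: join B via nl_idx
    card(P join B) = 1200*300/(50*4) = 1800
    cost = 12080 + 1200*9 + 1800 = 24680

24680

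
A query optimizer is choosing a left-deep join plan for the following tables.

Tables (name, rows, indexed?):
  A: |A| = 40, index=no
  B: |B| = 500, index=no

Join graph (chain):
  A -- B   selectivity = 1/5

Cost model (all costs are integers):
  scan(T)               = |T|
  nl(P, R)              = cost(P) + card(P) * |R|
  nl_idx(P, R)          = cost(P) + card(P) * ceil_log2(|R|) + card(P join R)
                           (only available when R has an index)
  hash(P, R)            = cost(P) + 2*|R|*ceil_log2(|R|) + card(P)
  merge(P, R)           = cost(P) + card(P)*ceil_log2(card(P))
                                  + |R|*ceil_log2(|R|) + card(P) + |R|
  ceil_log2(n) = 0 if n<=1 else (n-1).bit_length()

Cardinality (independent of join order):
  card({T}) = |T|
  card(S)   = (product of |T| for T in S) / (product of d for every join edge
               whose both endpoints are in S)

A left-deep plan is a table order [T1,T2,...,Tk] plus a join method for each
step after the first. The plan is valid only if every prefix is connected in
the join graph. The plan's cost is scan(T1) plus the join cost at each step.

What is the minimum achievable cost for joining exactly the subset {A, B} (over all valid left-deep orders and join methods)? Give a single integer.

1480

Selinger DP over subsets of {A,B}:
  {A}: scan cost=40, card=40
  {B}: scan cost=500, card=500
  {AB}: card=4000; try (A,hash)→1480, (B,merge)→5320, (A,merge)→5780, (B,hash)→9080, (B,nl)→20040, (A,nl)→20500; best=1480 via (A,hash)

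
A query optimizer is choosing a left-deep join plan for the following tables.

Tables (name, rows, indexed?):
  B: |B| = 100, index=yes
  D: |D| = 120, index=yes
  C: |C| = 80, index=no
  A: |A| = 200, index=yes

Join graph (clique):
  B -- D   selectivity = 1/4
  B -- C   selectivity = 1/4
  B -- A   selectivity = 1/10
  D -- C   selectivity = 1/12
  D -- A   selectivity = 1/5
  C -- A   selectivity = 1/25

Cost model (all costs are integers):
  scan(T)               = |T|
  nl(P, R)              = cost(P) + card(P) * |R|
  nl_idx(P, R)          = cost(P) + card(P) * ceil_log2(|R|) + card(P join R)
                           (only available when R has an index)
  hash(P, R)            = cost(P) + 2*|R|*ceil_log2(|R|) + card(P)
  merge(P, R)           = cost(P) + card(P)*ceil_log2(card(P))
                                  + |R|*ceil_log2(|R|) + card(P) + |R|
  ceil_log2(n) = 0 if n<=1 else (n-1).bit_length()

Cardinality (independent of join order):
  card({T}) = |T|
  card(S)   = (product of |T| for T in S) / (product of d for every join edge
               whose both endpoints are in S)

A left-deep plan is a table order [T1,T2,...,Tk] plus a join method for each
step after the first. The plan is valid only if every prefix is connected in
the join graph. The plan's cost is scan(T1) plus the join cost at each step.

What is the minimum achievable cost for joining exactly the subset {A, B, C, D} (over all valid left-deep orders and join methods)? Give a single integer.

Selinger DP over subsets of {A,B,C,D}:
  {B}: scan cost=100, card=100
  {D}: scan cost=120, card=120
  {C}: scan cost=80, card=80
  {A}: scan cost=200, card=200
  {BD}: card=3000; try (B,hash)→1640, (D,merge)→1860, (D,hash)→1880, (B,merge)→1880, (D,nl_idx)→3800, (B,nl_idx)→3960 …(+2); best=1640 via (B,hash)
  {BC}: card=2000; try (C,hash)→1320, (B,merge)→1520, (C,merge)→1540, (B,hash)→1560, (B,nl_idx)→2640, (B,nl)→8080 …(+1); best=1320 via (C,hash)
  {AB}: card=2000; try (B,hash)→1800, (A,merge)→2700, (B,merge)→2800, (A,nl_idx)→2900, (A,hash)→3400, (B,nl_idx)→3600 …(+2); best=1800 via (B,hash)
  {CD}: card=800; try (C,hash)→1360, (D,nl_idx)→1440, (D,merge)→1680, (C,merge)→1720, (D,hash)→1840, (D,nl)→9680 …(+1); best=1360 via (C,hash)
  {AD}: card=4800; try (D,hash)→2080, (A,merge)→2880, (D,merge)→2960, (A,hash)→3440, (A,nl_idx)→5880, (D,nl_idx)→6400 …(+2); best=2080 via (D,hash)
  {AC}: card=640; try (A,nl_idx)→1360, (C,hash)→1520, (A,merge)→2520, (C,merge)→2640, (A,hash)→3360, (A,nl)→16080 …(+1); best=1360 via (A,nl_idx)
  {BCD}: card=5000; try (B,hash)→3560, (D,hash)→5000, (C,hash)→5760, (B,merge)→10960, (B,nl_idx)→11960, (D,nl_idx)→20320 …(+5); best=3560 via (B,hash)
  {ABD}: card=12000; try (D,hash)→5480, (A,hash)→7840, (B,hash)→8280, (D,merge)→26760, (D,nl_idx)→27800, (A,nl_idx)→37640 …(+6); best=5480 via (D,hash)
  {ABC}: card=1600; try (B,hash)→3400, (C,hash)→4920, (A,hash)→6520, (B,nl_idx)→7440, (B,merge)→9200, (A,nl_idx)→18920 …(+5); best=3400 via (B,hash)
  {ACD}: card=1280; try (D,hash)→3680, (A,hash)→5360, (D,nl_idx)→7120, (C,hash)→8000, (A,nl_idx)→9040, (D,merge)→9360 …(+5); best=3680 via (D,hash)
  {ABCD}: card=800; try (B,hash)→6360, (D,hash)→6680, (A,hash)→11760, (B,nl_idx)→13440, (D,nl_idx)→15400, (C,hash)→18600 …(+9); best=6360 via (B,hash)

6360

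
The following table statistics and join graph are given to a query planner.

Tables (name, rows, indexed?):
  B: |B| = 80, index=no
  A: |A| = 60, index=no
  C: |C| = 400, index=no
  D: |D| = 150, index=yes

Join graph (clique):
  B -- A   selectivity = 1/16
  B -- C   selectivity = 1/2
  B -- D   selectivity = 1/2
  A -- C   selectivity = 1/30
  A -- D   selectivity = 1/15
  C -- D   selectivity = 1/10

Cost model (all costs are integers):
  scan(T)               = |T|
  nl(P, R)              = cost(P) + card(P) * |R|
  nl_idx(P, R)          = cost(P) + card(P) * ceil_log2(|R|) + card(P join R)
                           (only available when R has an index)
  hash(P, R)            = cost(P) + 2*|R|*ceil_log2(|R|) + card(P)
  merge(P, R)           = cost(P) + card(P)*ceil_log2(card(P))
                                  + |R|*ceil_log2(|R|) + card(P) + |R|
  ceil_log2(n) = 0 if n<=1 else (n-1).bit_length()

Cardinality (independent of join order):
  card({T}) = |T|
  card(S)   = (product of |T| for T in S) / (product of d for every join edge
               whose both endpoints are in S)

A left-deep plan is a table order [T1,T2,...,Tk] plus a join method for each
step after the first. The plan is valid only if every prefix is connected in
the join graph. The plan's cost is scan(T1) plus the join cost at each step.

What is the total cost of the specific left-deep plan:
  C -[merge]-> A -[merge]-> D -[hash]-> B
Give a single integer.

step 1: scan C: cost=400, card=400
step 2: join A via merge
    card(P join A) = 400*60/(30) = 800
    cost = 400 + 400*9 + 60*6 + 400 + 60 = 4820
step 3: join D via merge
    card(P join D) = 800*150/(15*10) = 800
    cost = 4820 + 800*10 + 150*8 + 800 + 150 = 14970
step 4: join B via hash
    card(P join B) = 800*80/(16*2*2) = 1000
    cost = 14970 + 2*80*7 + 800 = 16890

16890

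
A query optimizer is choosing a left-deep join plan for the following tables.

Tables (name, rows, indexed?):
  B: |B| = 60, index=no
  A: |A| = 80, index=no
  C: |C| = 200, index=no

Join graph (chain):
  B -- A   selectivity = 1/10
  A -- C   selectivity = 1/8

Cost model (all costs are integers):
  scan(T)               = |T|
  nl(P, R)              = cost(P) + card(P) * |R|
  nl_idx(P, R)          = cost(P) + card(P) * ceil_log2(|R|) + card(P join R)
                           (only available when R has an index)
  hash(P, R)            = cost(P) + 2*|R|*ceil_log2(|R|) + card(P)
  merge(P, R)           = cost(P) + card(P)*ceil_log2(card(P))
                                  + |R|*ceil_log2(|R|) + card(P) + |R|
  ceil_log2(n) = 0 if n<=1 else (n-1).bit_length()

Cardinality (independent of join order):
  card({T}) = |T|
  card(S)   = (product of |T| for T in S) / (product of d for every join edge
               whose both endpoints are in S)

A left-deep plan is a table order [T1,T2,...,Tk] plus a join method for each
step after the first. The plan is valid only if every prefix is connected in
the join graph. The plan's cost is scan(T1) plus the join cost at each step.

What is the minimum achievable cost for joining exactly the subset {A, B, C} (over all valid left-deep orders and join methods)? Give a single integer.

4240

Selinger DP over subsets of {A,B,C}:
  {B}: scan cost=60, card=60
  {A}: scan cost=80, card=80
  {C}: scan cost=200, card=200
  {AB}: card=480; try (B,hash)→880, (A,merge)→1120, (B,merge)→1140, (A,hash)→1240, (A,nl)→4860, (B,nl)→4880; best=880 via (B,hash)
  {AC}: card=2000; try (A,hash)→1520, (C,merge)→2520, (A,merge)→2640, (C,hash)→3360, (C,nl)→16080, (A,nl)→16200; best=1520 via (A,hash)
  {ABC}: card=12000; try (B,hash)→4240, (C,hash)→4560, (C,merge)→7480, (B,merge)→25940, (C,nl)→96880, (B,nl)→121520; best=4240 via (B,hash)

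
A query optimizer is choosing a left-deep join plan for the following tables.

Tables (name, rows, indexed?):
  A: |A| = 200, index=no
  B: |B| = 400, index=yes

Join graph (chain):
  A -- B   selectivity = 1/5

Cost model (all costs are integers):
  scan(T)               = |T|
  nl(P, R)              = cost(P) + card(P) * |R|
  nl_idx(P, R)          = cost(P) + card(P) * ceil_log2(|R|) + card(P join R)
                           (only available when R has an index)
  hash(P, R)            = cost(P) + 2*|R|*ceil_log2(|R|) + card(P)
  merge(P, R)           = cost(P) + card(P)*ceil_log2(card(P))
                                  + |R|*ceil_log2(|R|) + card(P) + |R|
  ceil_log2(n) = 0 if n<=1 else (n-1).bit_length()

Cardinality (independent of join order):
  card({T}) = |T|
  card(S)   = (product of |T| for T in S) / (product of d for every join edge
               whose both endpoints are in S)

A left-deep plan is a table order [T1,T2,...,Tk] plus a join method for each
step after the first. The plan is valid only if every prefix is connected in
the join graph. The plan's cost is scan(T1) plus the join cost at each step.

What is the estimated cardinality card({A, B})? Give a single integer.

16000

Tables in S: A(200), B(400)
Edges inside S: A-B(d=5)
numerator = 200 * 400 = 80000
denominator = 5 = 5
card(S) = 80000 / 5 = 16000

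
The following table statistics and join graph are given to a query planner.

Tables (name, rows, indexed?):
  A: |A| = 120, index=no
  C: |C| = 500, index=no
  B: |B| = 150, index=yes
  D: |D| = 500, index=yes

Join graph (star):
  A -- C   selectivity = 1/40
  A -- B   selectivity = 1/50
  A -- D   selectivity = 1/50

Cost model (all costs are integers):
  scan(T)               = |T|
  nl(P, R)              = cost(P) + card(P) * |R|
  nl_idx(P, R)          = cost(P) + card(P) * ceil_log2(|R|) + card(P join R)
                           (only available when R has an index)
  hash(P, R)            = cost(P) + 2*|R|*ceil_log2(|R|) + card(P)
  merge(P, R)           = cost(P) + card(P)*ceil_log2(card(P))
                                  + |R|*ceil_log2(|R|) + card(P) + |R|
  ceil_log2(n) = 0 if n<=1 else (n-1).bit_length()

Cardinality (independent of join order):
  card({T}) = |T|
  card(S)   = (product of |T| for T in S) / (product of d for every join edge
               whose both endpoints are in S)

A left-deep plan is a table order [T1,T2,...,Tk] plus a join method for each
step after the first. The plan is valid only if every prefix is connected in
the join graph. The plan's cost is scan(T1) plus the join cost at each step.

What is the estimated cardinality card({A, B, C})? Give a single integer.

4500

Tables in S: A(120), B(150), C(500)
Edges inside S: A-C(d=40), A-B(d=50)
numerator = 120 * 150 * 500 = 9000000
denominator = 40 * 50 = 2000
card(S) = 9000000 / 2000 = 4500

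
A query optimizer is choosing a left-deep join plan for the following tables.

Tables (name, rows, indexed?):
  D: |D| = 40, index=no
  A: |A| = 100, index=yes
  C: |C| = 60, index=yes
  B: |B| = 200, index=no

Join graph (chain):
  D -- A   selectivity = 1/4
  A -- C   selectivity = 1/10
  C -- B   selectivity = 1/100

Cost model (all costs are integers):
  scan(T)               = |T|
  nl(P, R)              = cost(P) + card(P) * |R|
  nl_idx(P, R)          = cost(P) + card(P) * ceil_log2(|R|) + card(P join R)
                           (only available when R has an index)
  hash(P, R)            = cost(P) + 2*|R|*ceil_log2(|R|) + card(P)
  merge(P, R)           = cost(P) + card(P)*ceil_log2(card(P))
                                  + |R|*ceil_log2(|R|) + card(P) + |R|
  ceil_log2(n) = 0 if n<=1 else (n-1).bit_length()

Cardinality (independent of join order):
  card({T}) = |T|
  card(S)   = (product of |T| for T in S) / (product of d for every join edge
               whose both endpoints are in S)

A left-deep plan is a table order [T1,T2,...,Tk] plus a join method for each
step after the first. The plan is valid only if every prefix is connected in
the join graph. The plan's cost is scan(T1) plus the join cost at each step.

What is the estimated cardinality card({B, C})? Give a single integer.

Tables in S: B(200), C(60)
Edges inside S: C-B(d=100)
numerator = 200 * 60 = 12000
denominator = 100 = 100
card(S) = 12000 / 100 = 120

120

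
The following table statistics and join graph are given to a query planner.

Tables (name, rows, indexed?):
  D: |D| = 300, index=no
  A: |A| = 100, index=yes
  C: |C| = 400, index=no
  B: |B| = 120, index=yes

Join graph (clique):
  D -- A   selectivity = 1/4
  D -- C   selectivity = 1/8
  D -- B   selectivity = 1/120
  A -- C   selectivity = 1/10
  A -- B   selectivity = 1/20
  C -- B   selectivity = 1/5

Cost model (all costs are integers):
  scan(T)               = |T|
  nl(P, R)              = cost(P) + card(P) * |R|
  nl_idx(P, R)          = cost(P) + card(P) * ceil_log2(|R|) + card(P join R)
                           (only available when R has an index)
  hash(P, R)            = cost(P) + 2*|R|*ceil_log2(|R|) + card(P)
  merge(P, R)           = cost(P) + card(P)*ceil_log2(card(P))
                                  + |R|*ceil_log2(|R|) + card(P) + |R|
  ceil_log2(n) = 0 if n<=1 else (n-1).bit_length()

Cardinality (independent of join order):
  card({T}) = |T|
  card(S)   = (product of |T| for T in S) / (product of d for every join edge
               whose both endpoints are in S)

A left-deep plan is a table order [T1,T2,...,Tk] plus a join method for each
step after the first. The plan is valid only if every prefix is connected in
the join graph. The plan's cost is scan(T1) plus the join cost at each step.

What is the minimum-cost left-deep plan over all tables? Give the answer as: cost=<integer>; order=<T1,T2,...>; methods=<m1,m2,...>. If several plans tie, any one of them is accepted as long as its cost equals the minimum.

cost=11555; order=D,B,A,C; methods=hash,hash,hash

Selinger DP (subsets sized 1..n):
  {D}: scan cost=300, card=300
  {A}: scan cost=100, card=100
  {C}: scan cost=400, card=400
  {B}: scan cost=120, card=120
  {AD}: card=7500; try (A,hash)→2000, (D,merge)→3900, (A,merge)→4100, (D,hash)→5600, (A,nl_idx)→9900, (D,nl)→30100 …(+1); best=2000 via (A,hash)
  {CD}: card=15000; try (D,hash)→6200, (C,merge)→7300, (D,merge)→7400, (C,hash)→7800, (C,nl)→120300, (D,nl)→120400; best=6200 via (D,hash)
  {BD}: card=300; try (B,hash)→2280, (B,nl_idx)→2700, (D,merge)→4080, (B,merge)→4260, (D,hash)→5640, (D,nl)→36120 …(+1); best=2280 via (B,hash)
  {AC}: card=4000; try (A,hash)→2200, (C,merge)→4900, (A,merge)→5200, (A,nl_idx)→7200, (C,hash)→7400, (C,nl)→40100 …(+1); best=2200 via (A,hash)
  {AB}: card=600; try (B,nl_idx)→1400, (A,nl_idx)→1560, (A,hash)→1640, (B,merge)→1860, (B,hash)→1880, (A,merge)→1880 …(+2); best=1400 via (B,nl_idx)
  {BC}: card=9600; try (B,hash)→2480, (C,merge)→5080, (B,merge)→5360, (C,hash)→7440, (B,nl_idx)→12800, (C,nl)→48120 …(+1); best=2480 via (B,hash)
  {ACD}: card=37500; try (D,hash)→11600, (C,hash)→16700, (A,hash)→22600, (D,merge)→57200, (C,merge)→111000, (A,nl_idx)→148700 …(+4); best=11600 via (D,hash)
  {ABD}: card=375; try (A,hash)→3980, (A,nl_idx)→4755, (A,merge)→6080, (D,hash)→7400, (D,merge)→11000, (B,hash)→11180 …(+5); best=3980 via (A,hash)
  {BCD}: card=3000; try (C,merge)→9280, (C,hash)→9780, (D,hash)→17480, (B,hash)→22880, (B,nl_idx)→114200, (C,nl)→122280 …(+4); best=9280 via (C,merge)
  {ABC}: card=4800; try (B,hash)→7880, (C,hash)→9200, (C,merge)→12000, (A,hash)→13480, (B,nl_idx)→35000, (B,merge)→55160 …(+5); best=7880 via (B,hash)
  {ABCD}: card=375; try (C,hash)→11555, (C,merge)→11730, (A,hash)→13680, (D,hash)→18080, (A,nl_idx)→30655, (A,merge)→49080 …(+8); best=11555 via (C,hash)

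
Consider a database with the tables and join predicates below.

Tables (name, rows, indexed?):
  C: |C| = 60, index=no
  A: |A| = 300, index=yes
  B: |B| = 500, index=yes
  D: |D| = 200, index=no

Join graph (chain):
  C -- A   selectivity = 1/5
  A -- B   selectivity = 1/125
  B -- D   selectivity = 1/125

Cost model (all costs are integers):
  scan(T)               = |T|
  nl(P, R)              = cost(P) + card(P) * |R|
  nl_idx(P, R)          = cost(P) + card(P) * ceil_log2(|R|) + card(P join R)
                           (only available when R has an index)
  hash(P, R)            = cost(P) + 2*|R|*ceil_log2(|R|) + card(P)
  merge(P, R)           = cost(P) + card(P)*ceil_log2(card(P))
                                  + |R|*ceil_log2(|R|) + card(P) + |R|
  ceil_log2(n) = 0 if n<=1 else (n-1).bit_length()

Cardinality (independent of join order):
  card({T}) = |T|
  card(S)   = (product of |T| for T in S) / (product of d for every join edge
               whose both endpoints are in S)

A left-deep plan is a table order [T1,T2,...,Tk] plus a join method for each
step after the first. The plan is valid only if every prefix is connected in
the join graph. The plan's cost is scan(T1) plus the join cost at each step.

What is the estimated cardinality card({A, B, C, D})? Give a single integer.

23040

Tables in S: A(300), B(500), C(60), D(200)
Edges inside S: C-A(d=5), A-B(d=125), B-D(d=125)
numerator = 300 * 500 * 60 * 200 = 1800000000
denominator = 5 * 125 * 125 = 78125
card(S) = 1800000000 / 78125 = 23040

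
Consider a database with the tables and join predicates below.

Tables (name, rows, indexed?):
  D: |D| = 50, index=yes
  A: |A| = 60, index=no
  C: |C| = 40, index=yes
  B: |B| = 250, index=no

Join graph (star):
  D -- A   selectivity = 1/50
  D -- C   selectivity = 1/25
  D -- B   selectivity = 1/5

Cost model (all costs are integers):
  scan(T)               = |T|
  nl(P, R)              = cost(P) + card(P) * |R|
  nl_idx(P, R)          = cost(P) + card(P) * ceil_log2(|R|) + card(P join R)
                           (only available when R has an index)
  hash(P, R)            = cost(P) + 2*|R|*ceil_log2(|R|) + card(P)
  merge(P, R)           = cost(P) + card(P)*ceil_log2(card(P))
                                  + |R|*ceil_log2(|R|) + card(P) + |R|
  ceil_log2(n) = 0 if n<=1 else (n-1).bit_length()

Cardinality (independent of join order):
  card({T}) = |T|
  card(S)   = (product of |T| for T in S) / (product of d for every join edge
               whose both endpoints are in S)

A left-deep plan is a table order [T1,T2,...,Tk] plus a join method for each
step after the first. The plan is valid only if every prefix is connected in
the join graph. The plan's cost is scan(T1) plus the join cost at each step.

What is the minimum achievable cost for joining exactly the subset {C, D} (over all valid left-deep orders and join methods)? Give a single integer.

360

Selinger DP over subsets of {C,D}:
  {D}: scan cost=50, card=50
  {C}: scan cost=40, card=40
  {CD}: card=80; try (D,nl_idx)→360, (C,nl_idx)→430, (C,hash)→580, (D,merge)→670, (D,hash)→680, (C,merge)→680 …(+2); best=360 via (D,nl_idx)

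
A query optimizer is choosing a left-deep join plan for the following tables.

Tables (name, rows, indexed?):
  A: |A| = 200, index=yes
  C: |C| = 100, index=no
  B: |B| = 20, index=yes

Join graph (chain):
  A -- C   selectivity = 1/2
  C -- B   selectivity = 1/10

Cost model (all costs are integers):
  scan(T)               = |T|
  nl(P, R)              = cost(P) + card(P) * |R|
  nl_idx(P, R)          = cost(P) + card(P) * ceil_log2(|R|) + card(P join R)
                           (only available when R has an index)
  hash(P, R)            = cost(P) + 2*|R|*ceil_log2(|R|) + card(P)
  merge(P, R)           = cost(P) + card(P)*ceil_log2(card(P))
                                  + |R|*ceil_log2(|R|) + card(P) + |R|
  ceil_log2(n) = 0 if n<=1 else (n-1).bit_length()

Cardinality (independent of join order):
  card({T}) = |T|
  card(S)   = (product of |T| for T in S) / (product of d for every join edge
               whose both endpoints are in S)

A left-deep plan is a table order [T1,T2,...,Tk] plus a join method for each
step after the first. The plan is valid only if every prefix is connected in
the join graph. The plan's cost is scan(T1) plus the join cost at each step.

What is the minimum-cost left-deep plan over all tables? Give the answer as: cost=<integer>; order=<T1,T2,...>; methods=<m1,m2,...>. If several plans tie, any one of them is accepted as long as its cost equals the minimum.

cost=3800; order=C,B,A; methods=hash,hash

Selinger DP (subsets sized 1..n):
  {A}: scan cost=200, card=200
  {C}: scan cost=100, card=100
  {B}: scan cost=20, card=20
  {AC}: card=10000; try (C,hash)→1800, (A,merge)→2700, (C,merge)→2800, (A,hash)→3400, (A,nl_idx)→10900, (A,nl)→20100 …(+1); best=1800 via (C,hash)
  {BC}: card=200; try (B,hash)→400, (B,nl_idx)→800, (C,merge)→940, (B,merge)→1020, (C,hash)→1440, (C,nl)→2020 …(+1); best=400 via (B,hash)
  {ABC}: card=20000; try (A,hash)→3800, (A,merge)→4000, (B,hash)→12000, (A,nl_idx)→22000, (A,nl)→40400, (B,nl_idx)→71800 …(+2); best=3800 via (A,hash)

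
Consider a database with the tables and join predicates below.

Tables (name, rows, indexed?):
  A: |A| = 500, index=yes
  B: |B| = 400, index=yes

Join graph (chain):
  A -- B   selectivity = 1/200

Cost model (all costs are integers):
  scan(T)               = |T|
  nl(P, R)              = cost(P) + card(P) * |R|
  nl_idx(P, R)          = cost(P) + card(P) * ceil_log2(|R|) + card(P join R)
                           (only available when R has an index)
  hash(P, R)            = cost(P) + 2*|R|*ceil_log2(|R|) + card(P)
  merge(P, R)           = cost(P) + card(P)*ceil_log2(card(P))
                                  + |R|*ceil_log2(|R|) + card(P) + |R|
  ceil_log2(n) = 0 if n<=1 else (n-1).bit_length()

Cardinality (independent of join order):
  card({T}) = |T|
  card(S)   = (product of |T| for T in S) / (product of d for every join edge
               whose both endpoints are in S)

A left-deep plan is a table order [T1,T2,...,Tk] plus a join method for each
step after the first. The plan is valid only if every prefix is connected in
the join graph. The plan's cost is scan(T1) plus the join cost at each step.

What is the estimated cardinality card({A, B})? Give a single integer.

Tables in S: A(500), B(400)
Edges inside S: A-B(d=200)
numerator = 500 * 400 = 200000
denominator = 200 = 200
card(S) = 200000 / 200 = 1000

1000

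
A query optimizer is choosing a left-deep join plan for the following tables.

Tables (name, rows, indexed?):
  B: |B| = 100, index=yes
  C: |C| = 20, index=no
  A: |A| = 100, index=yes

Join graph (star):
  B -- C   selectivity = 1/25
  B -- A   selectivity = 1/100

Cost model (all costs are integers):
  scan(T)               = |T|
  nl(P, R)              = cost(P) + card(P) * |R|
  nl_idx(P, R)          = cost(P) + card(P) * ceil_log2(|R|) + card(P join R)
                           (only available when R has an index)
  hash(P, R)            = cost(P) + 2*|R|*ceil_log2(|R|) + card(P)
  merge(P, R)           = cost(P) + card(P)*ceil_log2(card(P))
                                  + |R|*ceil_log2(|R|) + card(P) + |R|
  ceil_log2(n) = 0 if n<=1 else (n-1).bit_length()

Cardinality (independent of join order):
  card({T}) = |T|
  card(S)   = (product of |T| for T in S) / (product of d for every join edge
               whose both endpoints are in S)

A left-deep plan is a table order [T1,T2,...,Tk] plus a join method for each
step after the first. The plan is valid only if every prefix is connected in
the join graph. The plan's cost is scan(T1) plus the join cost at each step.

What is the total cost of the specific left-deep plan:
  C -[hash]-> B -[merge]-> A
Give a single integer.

2880

step 1: scan C: cost=20, card=20
step 2: join B via hash
    card(P join B) = 20*100/(25) = 80
    cost = 20 + 2*100*7 + 20 = 1440
step 3: join A via merge
    card(P join A) = 80*100/(100) = 80
    cost = 1440 + 80*7 + 100*7 + 80 + 100 = 2880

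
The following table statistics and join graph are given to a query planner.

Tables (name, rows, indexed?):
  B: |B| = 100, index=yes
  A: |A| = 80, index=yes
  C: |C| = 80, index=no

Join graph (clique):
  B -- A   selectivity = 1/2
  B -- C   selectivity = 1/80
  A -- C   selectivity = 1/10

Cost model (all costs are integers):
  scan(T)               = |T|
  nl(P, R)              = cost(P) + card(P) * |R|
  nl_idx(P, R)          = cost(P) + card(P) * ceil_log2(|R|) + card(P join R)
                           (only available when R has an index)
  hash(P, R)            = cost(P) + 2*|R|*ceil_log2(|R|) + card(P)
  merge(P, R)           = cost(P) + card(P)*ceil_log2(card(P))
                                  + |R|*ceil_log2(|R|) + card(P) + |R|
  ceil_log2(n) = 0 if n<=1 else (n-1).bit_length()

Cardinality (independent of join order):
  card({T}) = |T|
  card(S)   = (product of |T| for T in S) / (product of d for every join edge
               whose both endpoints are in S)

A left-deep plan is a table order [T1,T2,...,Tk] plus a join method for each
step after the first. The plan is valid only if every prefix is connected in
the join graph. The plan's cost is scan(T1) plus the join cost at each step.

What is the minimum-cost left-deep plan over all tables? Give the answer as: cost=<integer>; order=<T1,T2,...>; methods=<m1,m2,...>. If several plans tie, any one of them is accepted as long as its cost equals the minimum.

cost=1840; order=C,B,A; methods=nl_idx,nl_idx

Selinger DP (subsets sized 1..n):
  {B}: scan cost=100, card=100
  {A}: scan cost=80, card=80
  {C}: scan cost=80, card=80
  {AB}: card=4000; try (A,hash)→1320, (B,merge)→1520, (A,merge)→1540, (B,hash)→1560, (B,nl_idx)→4640, (A,nl_idx)→4800 …(+2); best=1320 via (A,hash)
  {BC}: card=100; try (B,nl_idx)→740, (C,hash)→1320, (B,merge)→1520, (C,merge)→1540, (B,hash)→1560, (B,nl)→8080 …(+1); best=740 via (B,nl_idx)
  {AC}: card=640; try (C,hash)→1280, (A,hash)→1280, (A,nl_idx)→1280, (C,merge)→1360, (A,merge)→1360, (C,nl)→6480 …(+1); best=1280 via (C,hash)
  {ABC}: card=400; try (A,nl_idx)→1840, (A,hash)→1960, (A,merge)→2180, (B,hash)→3320, (B,nl_idx)→6160, (C,hash)→6440 …(+5); best=1840 via (A,nl_idx)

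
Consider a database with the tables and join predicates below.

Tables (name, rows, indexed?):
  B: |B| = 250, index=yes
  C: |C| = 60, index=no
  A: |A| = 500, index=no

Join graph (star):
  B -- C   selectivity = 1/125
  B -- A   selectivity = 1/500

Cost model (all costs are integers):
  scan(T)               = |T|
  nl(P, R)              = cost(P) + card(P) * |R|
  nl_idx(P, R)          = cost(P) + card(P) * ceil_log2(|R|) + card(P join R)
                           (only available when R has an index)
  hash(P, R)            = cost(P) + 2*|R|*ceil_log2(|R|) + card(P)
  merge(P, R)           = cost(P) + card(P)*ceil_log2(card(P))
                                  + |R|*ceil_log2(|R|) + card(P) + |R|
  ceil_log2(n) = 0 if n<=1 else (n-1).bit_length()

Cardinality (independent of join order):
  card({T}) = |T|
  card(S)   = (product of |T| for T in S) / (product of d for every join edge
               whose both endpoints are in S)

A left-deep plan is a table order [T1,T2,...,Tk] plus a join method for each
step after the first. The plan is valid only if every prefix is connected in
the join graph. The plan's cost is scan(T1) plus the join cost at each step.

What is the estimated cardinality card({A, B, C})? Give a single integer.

120

Tables in S: A(500), B(250), C(60)
Edges inside S: B-C(d=125), B-A(d=500)
numerator = 500 * 250 * 60 = 7500000
denominator = 125 * 500 = 62500
card(S) = 7500000 / 62500 = 120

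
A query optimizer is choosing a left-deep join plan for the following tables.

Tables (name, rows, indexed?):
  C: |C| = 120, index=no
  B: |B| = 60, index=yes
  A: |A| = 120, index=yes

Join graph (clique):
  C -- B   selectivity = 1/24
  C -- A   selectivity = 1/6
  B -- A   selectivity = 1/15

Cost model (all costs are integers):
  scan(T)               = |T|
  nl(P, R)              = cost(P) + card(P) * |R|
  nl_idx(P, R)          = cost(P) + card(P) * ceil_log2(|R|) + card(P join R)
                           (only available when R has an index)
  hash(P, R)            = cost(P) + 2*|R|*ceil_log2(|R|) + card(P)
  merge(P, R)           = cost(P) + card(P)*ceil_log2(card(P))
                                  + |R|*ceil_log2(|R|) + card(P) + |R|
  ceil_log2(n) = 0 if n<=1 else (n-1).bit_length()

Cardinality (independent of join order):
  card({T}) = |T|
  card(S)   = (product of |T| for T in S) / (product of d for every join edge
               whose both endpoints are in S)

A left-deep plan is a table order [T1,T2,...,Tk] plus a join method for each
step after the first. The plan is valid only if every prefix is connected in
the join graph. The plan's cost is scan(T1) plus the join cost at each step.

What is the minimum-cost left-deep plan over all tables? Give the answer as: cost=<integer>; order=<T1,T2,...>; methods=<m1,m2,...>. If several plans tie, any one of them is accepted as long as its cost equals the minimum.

Selinger DP (subsets sized 1..n):
  {C}: scan cost=120, card=120
  {B}: scan cost=60, card=60
  {A}: scan cost=120, card=120
  {BC}: card=300; try (B,hash)→960, (B,nl_idx)→1140, (C,merge)→1440, (B,merge)→1500, (C,hash)→1800, (C,nl)→7260 …(+1); best=960 via (B,hash)
  {AC}: card=2400; try (C,hash)→1920, (A,hash)→1920, (C,merge)→2040, (A,merge)→2040, (A,nl_idx)→3360, (C,nl)→14520 …(+1); best=1920 via (C,hash)
  {AB}: card=480; try (B,hash)→960, (A,nl_idx)→960, (B,nl_idx)→1320, (A,merge)→1440, (B,merge)→1500, (A,hash)→1800 …(+2); best=960 via (B,hash)
  {ABC}: card=400; try (A,hash)→2940, (C,hash)→3120, (A,nl_idx)→3460, (A,merge)→4920, (B,hash)→5040, (C,merge)→6720 …(+5); best=2940 via (A,hash)

cost=2940; order=C,B,A; methods=hash,hash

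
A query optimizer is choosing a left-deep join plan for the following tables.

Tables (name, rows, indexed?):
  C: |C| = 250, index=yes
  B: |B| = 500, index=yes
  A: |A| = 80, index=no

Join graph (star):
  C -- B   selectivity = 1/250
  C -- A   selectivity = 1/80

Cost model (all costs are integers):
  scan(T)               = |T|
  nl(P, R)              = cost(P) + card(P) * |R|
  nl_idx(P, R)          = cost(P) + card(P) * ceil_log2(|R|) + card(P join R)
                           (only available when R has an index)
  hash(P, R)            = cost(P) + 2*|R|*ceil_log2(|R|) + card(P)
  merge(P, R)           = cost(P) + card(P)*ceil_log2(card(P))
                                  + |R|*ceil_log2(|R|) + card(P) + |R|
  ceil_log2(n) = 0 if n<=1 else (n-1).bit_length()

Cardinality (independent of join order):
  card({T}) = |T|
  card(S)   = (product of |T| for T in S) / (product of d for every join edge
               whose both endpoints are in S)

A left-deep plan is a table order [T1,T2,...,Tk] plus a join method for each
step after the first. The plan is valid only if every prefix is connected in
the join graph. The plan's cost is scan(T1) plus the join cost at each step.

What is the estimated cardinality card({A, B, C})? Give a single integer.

500

Tables in S: A(80), B(500), C(250)
Edges inside S: C-B(d=250), C-A(d=80)
numerator = 80 * 500 * 250 = 10000000
denominator = 250 * 80 = 20000
card(S) = 10000000 / 20000 = 500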